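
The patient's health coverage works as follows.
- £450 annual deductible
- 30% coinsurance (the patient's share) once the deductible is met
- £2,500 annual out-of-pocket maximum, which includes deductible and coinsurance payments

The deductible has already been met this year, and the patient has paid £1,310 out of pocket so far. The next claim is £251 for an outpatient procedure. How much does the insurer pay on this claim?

The deductible is already satisfied, so the full bill goes to coinsurance.
Coinsurance: £251 × 30% = £75.30.
Year-to-date out-of-pocket becomes £1,310 + £75.30 = £1,385.30, still under the £2,500 maximum, so no cap applies.
Insurer pays the balance: £251 − £75.30 = £175.70.

£175.70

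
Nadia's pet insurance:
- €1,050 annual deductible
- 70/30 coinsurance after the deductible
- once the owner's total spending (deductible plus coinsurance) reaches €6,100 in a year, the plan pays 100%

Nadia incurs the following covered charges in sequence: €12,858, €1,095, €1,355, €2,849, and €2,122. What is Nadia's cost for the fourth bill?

€772.60

#1 (€12,858): deductible takes €1,050, €11,808 remains; owner's 30% is €3,542.40. Cost to owner: €4,592.40. OOP to date €4,592.40.
#2 (€1,095): deductible already satisfied, so owner's share is 30% × €1,095 = €328.50. Cost to owner: €328.50. OOP to date €4,920.90.
#3 (€1,355): deductible already satisfied, so owner's share is 30% × €1,355 = €406.50. Cost to owner: €406.50. OOP to date €5,327.40.
#4 (€2,849): deductible met; 30% of €2,849 = €854.70. Adding that to €5,327.40 gives €6,182.10, past the €6,100 cap; owner pays only €6,100 − €5,327.40 = €772.60.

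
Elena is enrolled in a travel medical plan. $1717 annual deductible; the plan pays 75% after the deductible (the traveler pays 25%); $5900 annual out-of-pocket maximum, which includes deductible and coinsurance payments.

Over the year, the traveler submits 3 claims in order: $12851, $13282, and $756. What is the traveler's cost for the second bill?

$1399.50

Bill 1, $12851: $1717 to deductible, leaving $11134; coinsurance $11134 × 25% = $2783.50. Traveler owes $4500.50 (running OOP $4500.50).
Bill 2, $13282: deductible already satisfied, so traveler's share is 25% × $13282 = $3320.50. That would push OOP to $7821, over the $5900 cap, so traveler pays $5900 − $4500.50 = $1399.50.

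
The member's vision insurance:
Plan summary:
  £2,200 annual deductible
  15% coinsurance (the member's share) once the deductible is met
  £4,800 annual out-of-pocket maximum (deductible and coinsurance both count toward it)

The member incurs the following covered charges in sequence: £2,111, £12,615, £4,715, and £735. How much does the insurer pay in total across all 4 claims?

£15,376

Claim 1 — £2,111: fully absorbed by the deductible. Member owes £2,111 (running OOP £2,111). Plan pays £2,111 − £2,111 = £0.
Claim 2 — £12,615: £89 finishes the deductible; £12,526 goes to coinsurance; 15% of £12,526 = £1,878.90. Cost to member: £1,967.90. OOP to date £4,078.90. Insurer: £12,615 − £1,967.90 = £10,647.10.
Claim 3 — £4,715: 15% coinsurance on £4,715 = £707.25. Cost to member: £707.25. OOP to date £4,786.15. Insurer: £4,715 − £707.25 = £4,007.75.
Claim 4 — £735: deductible already satisfied, so member's share is 15% × £735 = £110.25. Adding that to £4,786.15 gives £4,896.40, past the £4,800 cap; member pays only £4,800 − £4,786.15 = £13.85. Insurer: £735 − £13.85 = £721.15.
Insurer total = bills − member's total = £20,176 − £4,800 = £15,376.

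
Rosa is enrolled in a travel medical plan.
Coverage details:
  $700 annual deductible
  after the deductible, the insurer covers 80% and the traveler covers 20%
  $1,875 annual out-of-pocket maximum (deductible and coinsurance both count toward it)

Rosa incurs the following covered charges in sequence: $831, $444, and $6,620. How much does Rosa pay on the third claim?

Claim 1 ($831): $700 finishes the deductible; $131 goes to coinsurance; 20% of $131 = $26.20. Traveler pays $726.20; OOP now $726.20.
Claim 2 ($444): 20% coinsurance on $444 = $88.80. Traveler pays $88.80; OOP now $815.
Claim 3 ($6,620): deductible met; 20% of $6,620 = $1,324. Adding that to $815 gives $2,139, past the $1,875 cap; traveler pays only $1,875 − $815 = $1,060.

$1,060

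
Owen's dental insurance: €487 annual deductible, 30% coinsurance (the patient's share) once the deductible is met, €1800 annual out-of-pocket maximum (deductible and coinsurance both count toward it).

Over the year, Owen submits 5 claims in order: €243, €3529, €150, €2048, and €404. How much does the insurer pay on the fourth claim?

€1765.50

Claim 1 — €243: all of it applies to the deductible. Patient pays €243; OOP now €243. Insurer: €243 − €243 = €0.
Claim 2 — €3529: €244 finishes the deductible; €3285 goes to coinsurance; 30% of €3285 = €985.50. Patient owes €1229.50 (running OOP €1472.50). Plan pays €3529 − €1229.50 = €2299.50.
Claim 3 — €150: 30% coinsurance on €150 = €45. Patient owes €45 (running OOP €1517.50). Insurer: €150 − €45 = €105.
Claim 4 — €2048: deductible met; 30% of €2048 = €614.40. OOP would hit €2131.90 > €1800, so the cap limits the patient to €1800 − €1517.50 = €282.50. Insurer: €2048 − €282.50 = €1765.50.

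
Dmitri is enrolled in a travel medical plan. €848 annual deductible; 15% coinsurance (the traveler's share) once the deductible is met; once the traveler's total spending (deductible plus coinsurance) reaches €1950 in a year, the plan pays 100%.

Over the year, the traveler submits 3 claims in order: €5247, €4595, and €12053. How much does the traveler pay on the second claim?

€442.15

Bill 1, €5247: €848 finishes the deductible; €4399 goes to coinsurance; 15% of €4399 = €659.85. Traveler owes €1507.85 (running OOP €1507.85).
Bill 2, €4595: deductible met; 15% of €4595 = €689.25. OOP would hit €2197.10 > €1950, so the cap limits the traveler to €1950 − €1507.85 = €442.15.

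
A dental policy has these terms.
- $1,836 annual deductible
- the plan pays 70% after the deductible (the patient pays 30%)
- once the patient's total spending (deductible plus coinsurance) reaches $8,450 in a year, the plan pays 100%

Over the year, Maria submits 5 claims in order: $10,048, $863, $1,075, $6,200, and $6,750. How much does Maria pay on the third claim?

$322.50

#1 ($10,048): $1,836 to deductible, leaving $8,212; 30% of $8,212 = $2,463.60. Patient pays $4,299.60; OOP now $4,299.60.
#2 ($863): deductible already satisfied, so patient's share is 30% × $863 = $258.90. Patient owes $258.90 (running OOP $4,558.50).
#3 ($1,075): deductible met; 30% of $1,075 = $322.50. Patient pays $322.50; OOP now $4,881.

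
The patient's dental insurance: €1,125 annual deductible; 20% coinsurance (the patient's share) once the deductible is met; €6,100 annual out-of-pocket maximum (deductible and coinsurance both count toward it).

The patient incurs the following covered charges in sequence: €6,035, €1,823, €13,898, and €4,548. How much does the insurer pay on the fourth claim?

#1 (€6,035): €1,125 to deductible, leaving €4,910; patient's 20% is €982. Cost to patient: €2,107. OOP to date €2,107. Insurer: €6,035 − €2,107 = €3,928.
#2 (€1,823): 20% coinsurance on €1,823 = €364.60. Cost to patient: €364.60. OOP to date €2,471.60. Insurer: €1,823 − €364.60 = €1,458.40.
#3 (€13,898): deductible already satisfied, so patient's share is 20% × €13,898 = €2,779.60. Patient pays €2,779.60; OOP now €5,251.20. Insurer: €13,898 − €2,779.60 = €11,118.40.
#4 (€4,548): deductible already satisfied, so patient's share is 20% × €4,548 = €909.60. Adding that to €5,251.20 gives €6,160.80, past the €6,100 cap; patient pays only €6,100 − €5,251.20 = €848.80. Plan pays €4,548 − €848.80 = €3,699.20.

€3,699.20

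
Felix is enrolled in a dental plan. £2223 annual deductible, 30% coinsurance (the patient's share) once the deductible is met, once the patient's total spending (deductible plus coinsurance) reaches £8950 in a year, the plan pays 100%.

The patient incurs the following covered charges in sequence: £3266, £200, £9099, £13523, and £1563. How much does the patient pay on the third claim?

Bill 1, £3266: £2223 finishes the deductible; £1043 goes to coinsurance; 30% of £1043 = £312.90. Patient pays £2535.90; OOP now £2535.90.
Bill 2, £200: deductible already satisfied, so patient's share is 30% × £200 = £60. Patient owes £60 (running OOP £2595.90).
Bill 3, £9099: 30% coinsurance on £9099 = £2729.70. Cost to patient: £2729.70. OOP to date £5325.60.

£2729.70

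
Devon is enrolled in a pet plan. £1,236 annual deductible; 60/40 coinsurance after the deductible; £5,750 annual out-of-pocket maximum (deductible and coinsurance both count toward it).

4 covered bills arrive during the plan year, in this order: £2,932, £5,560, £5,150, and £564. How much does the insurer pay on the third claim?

£3,538.40

#1 (£2,932): £1,236 finishes the deductible; £1,696 goes to coinsurance; 40% of £1,696 = £678.40. Owner pays £1,914.40; OOP now £1,914.40. Insurer: £2,932 − £1,914.40 = £1,017.60.
#2 (£5,560): 40% coinsurance on £5,560 = £2,224. Owner owes £2,224 (running OOP £4,138.40). Plan pays £5,560 − £2,224 = £3,336.
#3 (£5,150): 40% coinsurance on £5,150 = £2,060. That would push OOP to £6,198.40, over the £5,750 cap, so owner pays £5,750 − £4,138.40 = £1,611.60. Plan pays £5,150 − £1,611.60 = £3,538.40.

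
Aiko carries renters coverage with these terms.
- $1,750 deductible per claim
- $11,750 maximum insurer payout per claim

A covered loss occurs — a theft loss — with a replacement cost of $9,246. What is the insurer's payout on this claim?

After the deductible, $9,246 − $1,750 = $7,496 remains.
$7,496 is within the $11,750 limit, so the insurer pays $7,496.

$7,496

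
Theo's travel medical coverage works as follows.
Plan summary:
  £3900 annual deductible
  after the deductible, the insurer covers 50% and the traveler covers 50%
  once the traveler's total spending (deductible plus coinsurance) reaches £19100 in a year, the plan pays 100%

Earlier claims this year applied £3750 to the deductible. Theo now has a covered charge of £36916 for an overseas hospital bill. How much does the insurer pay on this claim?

£21566

Remaining deductible: £3900 − £3750 = £150.
That leaves £36916 − £150 = £36766 for coinsurance.
50% of £36766 = £18383 falls to the traveler.
That puts the traveler's cost at £150 + £18383 = £18533 before any cap.
Adding £18533 to the £3750 already spent would give £22283, which exceeds the £19100 cap; the traveler pays just £19100 − £3750 = £15350.
The plan picks up £36916 − £15350 = £21566.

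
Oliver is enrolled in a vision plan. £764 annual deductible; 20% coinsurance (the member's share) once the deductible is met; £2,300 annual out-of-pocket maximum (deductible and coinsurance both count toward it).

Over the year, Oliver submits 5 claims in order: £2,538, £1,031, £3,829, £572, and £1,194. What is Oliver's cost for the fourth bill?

Bill 1, £2,538: £764 to deductible, leaving £1,774; coinsurance £1,774 × 20% = £354.80. Cost to member: £1,118.80. OOP to date £1,118.80.
Bill 2, £1,031: deductible already satisfied, so member's share is 20% × £1,031 = £206.20. Cost to member: £206.20. OOP to date £1,325.
Bill 3, £3,829: deductible already satisfied, so member's share is 20% × £3,829 = £765.80. Member pays £765.80; OOP now £2,090.80.
Bill 4, £572: deductible met; 20% of £572 = £114.40. Cost to member: £114.40. OOP to date £2,205.20.

£114.40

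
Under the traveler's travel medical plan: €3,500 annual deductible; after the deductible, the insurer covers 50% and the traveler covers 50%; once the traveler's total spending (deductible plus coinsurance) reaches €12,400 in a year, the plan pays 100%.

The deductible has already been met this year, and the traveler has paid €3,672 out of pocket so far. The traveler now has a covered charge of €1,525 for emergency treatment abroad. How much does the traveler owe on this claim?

€762.50

The deductible is already satisfied, so the full bill goes to coinsurance.
50% of €1,525 = €762.50 falls to the traveler.
Year-to-date out-of-pocket becomes €3,672 + €762.50 = €4,434.50, still under the €12,400 maximum, so no cap applies.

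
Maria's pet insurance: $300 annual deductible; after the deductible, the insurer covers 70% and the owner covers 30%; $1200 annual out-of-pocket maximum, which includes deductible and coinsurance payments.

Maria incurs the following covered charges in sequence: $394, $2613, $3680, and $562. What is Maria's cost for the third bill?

#1 ($394): $300 finishes the deductible; $94 goes to coinsurance; owner's 30% is $28.20. Owner pays $328.20; OOP now $328.20.
#2 ($2613): 30% coinsurance on $2613 = $783.90. Cost to owner: $783.90. OOP to date $1112.10.
#3 ($3680): deductible already satisfied, so owner's share is 30% × $3680 = $1104. That would push OOP to $2216.10, over the $1200 cap, so owner pays $1200 − $1112.10 = $87.90.

$87.90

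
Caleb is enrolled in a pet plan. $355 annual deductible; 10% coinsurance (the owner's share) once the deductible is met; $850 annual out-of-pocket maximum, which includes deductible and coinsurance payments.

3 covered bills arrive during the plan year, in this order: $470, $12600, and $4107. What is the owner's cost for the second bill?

$483.50

Claim 1 ($470): deductible takes $355, $115 remains; 10% of $115 = $11.50. Owner pays $366.50; OOP now $366.50.
Claim 2 ($12600): 10% coinsurance on $12600 = $1260. OOP would hit $1626.50 > $850, so the cap limits the owner to $850 − $366.50 = $483.50.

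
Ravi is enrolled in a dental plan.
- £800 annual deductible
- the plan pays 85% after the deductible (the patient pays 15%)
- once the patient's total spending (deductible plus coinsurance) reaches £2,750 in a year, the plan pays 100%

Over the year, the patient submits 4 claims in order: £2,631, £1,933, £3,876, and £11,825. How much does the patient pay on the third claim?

#1 (£2,631): deductible takes £800, £1,831 remains; 15% of £1,831 = £274.65. Patient pays £1,074.65; OOP now £1,074.65.
#2 (£1,933): deductible already satisfied, so patient's share is 15% × £1,933 = £289.95. Patient owes £289.95 (running OOP £1,364.60).
#3 (£3,876): 15% coinsurance on £3,876 = £581.40. Patient pays £581.40; OOP now £1,946.

£581.40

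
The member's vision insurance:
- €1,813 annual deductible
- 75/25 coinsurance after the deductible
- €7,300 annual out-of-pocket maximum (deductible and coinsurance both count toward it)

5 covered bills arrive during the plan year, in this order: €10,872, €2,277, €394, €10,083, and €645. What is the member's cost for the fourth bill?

€2,520.75

#1 (€10,872): deductible takes €1,813, €9,059 remains; coinsurance €9,059 × 25% = €2,264.75. Member owes €4,077.75 (running OOP €4,077.75).
#2 (€2,277): deductible already satisfied, so member's share is 25% × €2,277 = €569.25. Member owes €569.25 (running OOP €4,647).
#3 (€394): deductible already satisfied, so member's share is 25% × €394 = €98.50. Cost to member: €98.50. OOP to date €4,745.50.
#4 (€10,083): 25% coinsurance on €10,083 = €2,520.75. Cost to member: €2,520.75. OOP to date €7,266.25.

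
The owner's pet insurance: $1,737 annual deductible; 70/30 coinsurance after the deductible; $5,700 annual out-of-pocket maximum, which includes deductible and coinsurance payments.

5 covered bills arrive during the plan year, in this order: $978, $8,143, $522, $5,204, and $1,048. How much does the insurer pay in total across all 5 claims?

$10,195

#1 ($978): entire amount goes to the deductible. Owner pays $978; OOP now $978. Plan pays $978 − $978 = $0.
#2 ($8,143): $759 to deductible, leaving $7,384; coinsurance $7,384 × 30% = $2,215.20. Owner pays $2,974.20; OOP now $3,952.20. Insurer: $8,143 − $2,974.20 = $5,168.80.
#3 ($522): deductible already satisfied, so owner's share is 30% × $522 = $156.60. Owner pays $156.60; OOP now $4,108.80. Insurer: $522 − $156.60 = $365.40.
#4 ($5,204): deductible already satisfied, so owner's share is 30% × $5,204 = $1,561.20. Owner owes $1,561.20 (running OOP $5,670). Insurer: $5,204 − $1,561.20 = $3,642.80.
#5 ($1,048): deductible met; 30% of $1,048 = $314.40. Adding that to $5,670 gives $5,984.40, past the $5,700 cap; owner pays only $5,700 − $5,670 = $30. Insurer: $1,048 − $30 = $1,018.
Insurer total: $0 + $5,168.80 + $365.40 + $3,642.80 + $1,018 = $10,195.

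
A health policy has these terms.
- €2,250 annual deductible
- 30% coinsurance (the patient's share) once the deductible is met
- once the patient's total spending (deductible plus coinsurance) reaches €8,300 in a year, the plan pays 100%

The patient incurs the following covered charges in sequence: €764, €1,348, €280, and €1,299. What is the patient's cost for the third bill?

€180.60

Bill 1, €764: fully absorbed by the deductible. Patient owes €764 (running OOP €764).
Bill 2, €1,348: all of it applies to the deductible. Patient owes €1,348 (running OOP €2,112).
Bill 3, €280: €138 finishes the deductible; €142 goes to coinsurance; patient's 30% is €42.60. Cost to patient: €180.60. OOP to date €2,292.60.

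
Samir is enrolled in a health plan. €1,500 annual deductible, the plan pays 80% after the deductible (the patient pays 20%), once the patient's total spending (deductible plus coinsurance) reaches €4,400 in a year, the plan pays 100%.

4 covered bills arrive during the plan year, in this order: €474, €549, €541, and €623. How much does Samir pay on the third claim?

€489.80

Bill 1, €474: fully absorbed by the deductible. Patient owes €474 (running OOP €474).
Bill 2, €549: entire amount goes to the deductible. Patient pays €549; OOP now €1,023.
Bill 3, €541: €477 finishes the deductible; €64 goes to coinsurance; 20% of €64 = €12.80. Patient pays €489.80; OOP now €1,512.80.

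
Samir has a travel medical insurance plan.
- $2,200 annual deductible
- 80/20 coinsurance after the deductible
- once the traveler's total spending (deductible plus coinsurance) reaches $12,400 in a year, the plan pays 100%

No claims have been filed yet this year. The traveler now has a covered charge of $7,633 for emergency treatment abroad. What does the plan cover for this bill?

Deductible not yet touched, so the first $2,200 of the bill goes to the deductible.
The remaining $5,433 (= $7,633 − $2,200) moves to coinsurance.
Traveler's 20% share of $5,433 is $1,086.60.
So the traveler owes $2,200 + $1,086.60 = $3,286.60 before any cap.
Cumulative spending $0 + $3,286.60 = $3,286.60 stays under the $12,400 maximum.
The insurer covers the remainder: $7,633 − $3,286.60 = $4,346.40.

$4,346.40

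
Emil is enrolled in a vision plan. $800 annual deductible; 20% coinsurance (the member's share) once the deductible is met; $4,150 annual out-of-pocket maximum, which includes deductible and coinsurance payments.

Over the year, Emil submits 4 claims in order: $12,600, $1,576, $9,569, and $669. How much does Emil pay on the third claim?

$674.80

#1 ($12,600): $800 to deductible, leaving $11,800; member's 20% is $2,360. Cost to member: $3,160. OOP to date $3,160.
#2 ($1,576): 20% coinsurance on $1,576 = $315.20. Cost to member: $315.20. OOP to date $3,475.20.
#3 ($9,569): deductible met; 20% of $9,569 = $1,913.80. That would push OOP to $5,389, over the $4,150 cap, so member pays $4,150 − $3,475.20 = $674.80.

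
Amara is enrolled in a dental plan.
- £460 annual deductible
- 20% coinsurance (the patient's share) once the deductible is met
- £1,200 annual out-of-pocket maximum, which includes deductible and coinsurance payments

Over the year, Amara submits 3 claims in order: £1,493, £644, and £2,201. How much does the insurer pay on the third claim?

£1,796.40

#1 (£1,493): £460 to deductible, leaving £1,033; coinsurance £1,033 × 20% = £206.60. Patient owes £666.60 (running OOP £666.60). Insurer: £1,493 − £666.60 = £826.40.
#2 (£644): 20% coinsurance on £644 = £128.80. Patient owes £128.80 (running OOP £795.40). Insurer: £644 − £128.80 = £515.20.
#3 (£2,201): deductible met; 20% of £2,201 = £440.20. Adding that to £795.40 gives £1,235.60, past the £1,200 cap; patient pays only £1,200 − £795.40 = £404.60. Plan pays £2,201 − £404.60 = £1,796.40.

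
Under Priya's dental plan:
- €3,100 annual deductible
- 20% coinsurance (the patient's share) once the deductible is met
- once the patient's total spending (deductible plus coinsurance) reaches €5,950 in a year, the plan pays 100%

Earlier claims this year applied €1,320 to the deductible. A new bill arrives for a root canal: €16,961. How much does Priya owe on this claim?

€4,630

€1,320 of the €3,100 deductible is already met, leaving €1,780.
The remaining €15,181 (= €16,961 − €1,780) moves to coinsurance.
Coinsurance: €15,181 × 20% = €3,036.20.
So the patient owes €1,780 + €3,036.20 = €4,816.20 before any cap.
That would bring total out-of-pocket to €6,136.20, past the €5,950 cap. The patient is capped at €5,950 − €1,320 = €4,630 on this claim.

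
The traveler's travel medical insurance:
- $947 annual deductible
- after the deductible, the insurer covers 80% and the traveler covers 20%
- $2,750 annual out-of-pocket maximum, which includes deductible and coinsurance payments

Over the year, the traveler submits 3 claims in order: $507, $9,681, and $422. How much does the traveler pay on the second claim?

$2,243

Claim 1 ($507): fully absorbed by the deductible. Traveler owes $507 (running OOP $507).
Claim 2 ($9,681): $440 to deductible, leaving $9,241; 20% of $9,241 = $1,848.20. Deductible plus coinsurance: $440 + $1,848.20 = $2,288.20. Adding that to $507 gives $2,795.20, past the $2,750 cap; traveler pays only $2,750 − $507 = $2,243.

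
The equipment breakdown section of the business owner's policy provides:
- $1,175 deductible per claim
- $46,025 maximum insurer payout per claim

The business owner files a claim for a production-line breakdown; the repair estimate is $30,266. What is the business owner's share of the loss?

Less the $1,175 deductible: $30,266 − $1,175 = $29,091.
$29,091 is within the $46,025 limit, so the insurer pays $29,091.
Business owner's share is the uncovered remainder: $30,266 − $29,091 = $1,175.

$1,175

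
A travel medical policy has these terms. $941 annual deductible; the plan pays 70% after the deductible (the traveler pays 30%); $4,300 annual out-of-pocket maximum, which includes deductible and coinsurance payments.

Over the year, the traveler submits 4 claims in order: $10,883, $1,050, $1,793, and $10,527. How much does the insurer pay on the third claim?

$1,731.60

Bill 1, $10,883: deductible takes $941, $9,942 remains; coinsurance $9,942 × 30% = $2,982.60. Cost to traveler: $3,923.60. OOP to date $3,923.60. Insurer: $10,883 − $3,923.60 = $6,959.40.
Bill 2, $1,050: deductible met; 30% of $1,050 = $315. Traveler owes $315 (running OOP $4,238.60). Plan pays $1,050 − $315 = $735.
Bill 3, $1,793: 30% coinsurance on $1,793 = $537.90. Adding that to $4,238.60 gives $4,776.50, past the $4,300 cap; traveler pays only $4,300 − $4,238.60 = $61.40. Plan pays $1,793 − $61.40 = $1,731.60.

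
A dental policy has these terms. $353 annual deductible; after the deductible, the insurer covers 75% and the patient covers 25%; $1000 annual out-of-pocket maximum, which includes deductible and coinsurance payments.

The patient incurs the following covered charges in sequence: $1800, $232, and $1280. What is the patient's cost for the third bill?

Claim 1 ($1800): $353 finishes the deductible; $1447 goes to coinsurance; coinsurance $1447 × 25% = $361.75. Patient owes $714.75 (running OOP $714.75).
Claim 2 ($232): 25% coinsurance on $232 = $58. Cost to patient: $58. OOP to date $772.75.
Claim 3 ($1280): deductible met; 25% of $1280 = $320. Adding that to $772.75 gives $1092.75, past the $1000 cap; patient pays only $1000 − $772.75 = $227.25.

$227.25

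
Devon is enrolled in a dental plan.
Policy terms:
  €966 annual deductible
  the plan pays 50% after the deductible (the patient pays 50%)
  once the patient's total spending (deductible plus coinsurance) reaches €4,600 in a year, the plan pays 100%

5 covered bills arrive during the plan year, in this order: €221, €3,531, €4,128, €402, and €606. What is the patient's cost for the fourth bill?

€177

Bill 1, €221: entire amount goes to the deductible. Patient pays €221; OOP now €221.
Bill 2, €3,531: €745 to deductible, leaving €2,786; 50% of €2,786 = €1,393. Patient pays €2,138; OOP now €2,359.
Bill 3, €4,128: deductible met; 50% of €4,128 = €2,064. Patient pays €2,064; OOP now €4,423.
Bill 4, €402: deductible met; 50% of €402 = €201. Adding that to €4,423 gives €4,624, past the €4,600 cap; patient pays only €4,600 − €4,423 = €177.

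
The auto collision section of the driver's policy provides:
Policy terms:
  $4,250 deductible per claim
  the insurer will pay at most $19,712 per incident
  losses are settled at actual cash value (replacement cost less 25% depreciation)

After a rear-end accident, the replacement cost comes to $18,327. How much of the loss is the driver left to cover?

Actual cash value after 25% depreciation: $18,327 × 75% = $13,745.25.
Less the $4,250 deductible: $13,745.25 − $4,250 = $9,495.25.
That's under the $19,712 cap, so the insurer reimburses the full $9,495.25.
Out of pocket: $18,327 − $9,495.25 = $8,831.75.

$8,831.75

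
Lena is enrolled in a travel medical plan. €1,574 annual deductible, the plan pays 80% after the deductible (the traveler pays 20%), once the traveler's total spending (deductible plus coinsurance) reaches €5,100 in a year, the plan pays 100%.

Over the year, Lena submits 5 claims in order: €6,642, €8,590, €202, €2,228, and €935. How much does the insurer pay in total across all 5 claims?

Claim 1 — €6,642: €1,574 to deductible, leaving €5,068; traveler's 20% is €1,013.60. Traveler owes €2,587.60 (running OOP €2,587.60). Plan pays €6,642 − €2,587.60 = €4,054.40.
Claim 2 — €8,590: deductible already satisfied, so traveler's share is 20% × €8,590 = €1,718. Traveler pays €1,718; OOP now €4,305.60. Insurer: €8,590 − €1,718 = €6,872.
Claim 3 — €202: 20% coinsurance on €202 = €40.40. Cost to traveler: €40.40. OOP to date €4,346. Plan pays €202 − €40.40 = €161.60.
Claim 4 — €2,228: deductible met; 20% of €2,228 = €445.60. Traveler owes €445.60 (running OOP €4,791.60). Plan pays €2,228 − €445.60 = €1,782.40.
Claim 5 — €935: 20% coinsurance on €935 = €187. Cost to traveler: €187. OOP to date €4,978.60. Insurer: €935 − €187 = €748.
Insurer total: €4,054.40 + €6,872 + €161.60 + €1,782.40 + €748 = €13,618.40.

€13,618.40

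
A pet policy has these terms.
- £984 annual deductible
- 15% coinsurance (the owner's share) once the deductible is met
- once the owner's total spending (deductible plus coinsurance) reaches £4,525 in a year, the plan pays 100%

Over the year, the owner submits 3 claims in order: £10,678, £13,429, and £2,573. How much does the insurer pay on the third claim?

£2,500.45

Bill 1, £10,678: £984 to deductible, leaving £9,694; 15% of £9,694 = £1,454.10. Cost to owner: £2,438.10. OOP to date £2,438.10. Insurer: £10,678 − £2,438.10 = £8,239.90.
Bill 2, £13,429: deductible met; 15% of £13,429 = £2,014.35. Cost to owner: £2,014.35. OOP to date £4,452.45. Plan pays £13,429 − £2,014.35 = £11,414.65.
Bill 3, £2,573: deductible already satisfied, so owner's share is 15% × £2,573 = £385.95. That would push OOP to £4,838.40, over the £4,525 cap, so owner pays £4,525 − £4,452.45 = £72.55. Insurer: £2,573 − £72.55 = £2,500.45.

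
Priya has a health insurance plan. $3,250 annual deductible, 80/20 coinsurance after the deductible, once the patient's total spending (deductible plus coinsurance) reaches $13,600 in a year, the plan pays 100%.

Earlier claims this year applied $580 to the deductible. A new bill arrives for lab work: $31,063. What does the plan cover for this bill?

$22,714.40

Remaining deductible: $3,250 − $580 = $2,670.
The remaining $28,393 (= $31,063 − $2,670) moves to coinsurance.
Patient's 20% share of $28,393 is $5,678.60.
That puts the patient's cost at $2,670 + $5,678.60 = $8,348.60 before any cap.
Total out-of-pocket so far would be $580 + $8,348.60 = $8,928.60, below the $13,600 cap — no reduction.
The insurer covers the remainder: $31,063 − $8,348.60 = $22,714.40.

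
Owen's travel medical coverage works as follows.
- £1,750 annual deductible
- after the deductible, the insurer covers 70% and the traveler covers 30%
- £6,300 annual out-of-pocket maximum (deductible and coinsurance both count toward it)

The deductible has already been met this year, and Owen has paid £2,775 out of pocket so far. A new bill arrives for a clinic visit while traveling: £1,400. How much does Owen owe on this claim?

With the deductible met, the entire £1,400 is subject to coinsurance.
Traveler's 30% share of £1,400 is £420.
Total out-of-pocket so far would be £2,775 + £420 = £3,195, below the £6,300 cap — no reduction.

£420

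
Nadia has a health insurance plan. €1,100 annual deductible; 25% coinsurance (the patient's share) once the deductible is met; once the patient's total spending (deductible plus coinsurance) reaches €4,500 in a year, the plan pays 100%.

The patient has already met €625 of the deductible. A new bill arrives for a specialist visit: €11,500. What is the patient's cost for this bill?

Remaining deductible: €1,100 − €625 = €475.
After the €475 deductible portion, €11,500 − €475 = €11,025 is subject to coinsurance.
Coinsurance: €11,025 × 25% = €2,756.25.
That puts the patient's cost at €475 + €2,756.25 = €3,231.25 before any cap.
Year-to-date out-of-pocket becomes €625 + €3,231.25 = €3,856.25, still under the €4,500 maximum, so no cap applies.

€3,231.25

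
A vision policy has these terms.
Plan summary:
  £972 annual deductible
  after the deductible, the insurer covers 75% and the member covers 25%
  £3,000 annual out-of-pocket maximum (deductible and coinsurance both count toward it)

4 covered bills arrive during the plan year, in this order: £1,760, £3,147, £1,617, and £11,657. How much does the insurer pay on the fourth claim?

£11,017

Claim 1 — £1,760: £972 to deductible, leaving £788; 25% of £788 = £197. Member owes £1,169 (running OOP £1,169). Insurer: £1,760 − £1,169 = £591.
Claim 2 — £3,147: deductible already satisfied, so member's share is 25% × £3,147 = £786.75. Member owes £786.75 (running OOP £1,955.75). Plan pays £3,147 − £786.75 = £2,360.25.
Claim 3 — £1,617: 25% coinsurance on £1,617 = £404.25. Member owes £404.25 (running OOP £2,360). Insurer: £1,617 − £404.25 = £1,212.75.
Claim 4 — £11,657: deductible met; 25% of £11,657 = £2,914.25. OOP would hit £5,274.25 > £3,000, so the cap limits the member to £3,000 − £2,360 = £640. Plan pays £11,657 − £640 = £11,017.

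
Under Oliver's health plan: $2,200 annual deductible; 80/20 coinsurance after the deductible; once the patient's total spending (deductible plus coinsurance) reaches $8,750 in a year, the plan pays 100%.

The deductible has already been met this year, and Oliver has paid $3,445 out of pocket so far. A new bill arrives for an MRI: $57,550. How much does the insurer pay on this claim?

With the deductible met, the entire $57,550 is subject to coinsurance.
Patient's 20% share of $57,550 is $11,510.
Year-to-date out-of-pocket would reach $3,445 + $11,510 = $14,955, above the $8,750 maximum, so the patient pays only $8,750 − $3,445 = $5,305.
The insurer covers the remainder: $57,550 − $5,305 = $52,245.

$52,245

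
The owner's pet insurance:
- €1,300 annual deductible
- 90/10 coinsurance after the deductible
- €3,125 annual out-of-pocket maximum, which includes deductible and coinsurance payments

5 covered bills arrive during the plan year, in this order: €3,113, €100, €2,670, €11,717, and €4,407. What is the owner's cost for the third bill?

€267

#1 (€3,113): €1,300 to deductible, leaving €1,813; 10% of €1,813 = €181.30. Owner owes €1,481.30 (running OOP €1,481.30).
#2 (€100): 10% coinsurance on €100 = €10. Cost to owner: €10. OOP to date €1,491.30.
#3 (€2,670): deductible already satisfied, so owner's share is 10% × €2,670 = €267. Owner owes €267 (running OOP €1,758.30).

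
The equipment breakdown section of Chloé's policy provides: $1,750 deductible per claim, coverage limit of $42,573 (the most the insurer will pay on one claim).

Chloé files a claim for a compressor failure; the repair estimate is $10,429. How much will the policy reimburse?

Subtract the deductible: $10,429 − $1,750 = $8,679.
$8,679 ≤ $42,573, so the limit doesn't bind; insurer pays $8,679.

$8,679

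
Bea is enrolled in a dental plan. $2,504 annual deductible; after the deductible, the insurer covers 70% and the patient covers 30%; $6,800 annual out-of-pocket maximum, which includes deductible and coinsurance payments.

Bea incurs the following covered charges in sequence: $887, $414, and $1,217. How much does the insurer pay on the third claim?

Claim 1 ($887): fully absorbed by the deductible. Patient owes $887 (running OOP $887). Plan pays $887 − $887 = $0.
Claim 2 ($414): fully absorbed by the deductible. Patient pays $414; OOP now $1,301. Plan pays $414 − $414 = $0.
Claim 3 ($1,217): $1,203 finishes the deductible; $14 goes to coinsurance; patient's 30% is $4.20. Patient pays $1,207.20; OOP now $2,508.20. Insurer: $1,217 − $1,207.20 = $9.80.

$9.80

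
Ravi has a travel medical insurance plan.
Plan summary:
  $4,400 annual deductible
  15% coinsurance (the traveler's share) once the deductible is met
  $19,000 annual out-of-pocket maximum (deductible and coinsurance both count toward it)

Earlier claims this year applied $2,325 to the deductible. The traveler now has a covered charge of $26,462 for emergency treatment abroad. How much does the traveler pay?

$5,733.05

Remaining deductible: $4,400 − $2,325 = $2,075.
After the $2,075 deductible portion, $26,462 − $2,075 = $24,387 is subject to coinsurance.
15% of $24,387 = $3,658.05 falls to the traveler.
Traveler responsibility before any cap: $2,075 + $3,658.05 = $5,733.05.
Cumulative spending $2,325 + $5,733.05 = $8,058.05 stays under the $19,000 maximum.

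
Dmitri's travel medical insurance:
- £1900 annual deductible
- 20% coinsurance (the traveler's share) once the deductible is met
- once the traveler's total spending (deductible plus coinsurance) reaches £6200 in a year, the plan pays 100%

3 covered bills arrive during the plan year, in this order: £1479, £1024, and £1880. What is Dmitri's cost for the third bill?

£376

Bill 1, £1479: entire amount goes to the deductible. Cost to traveler: £1479. OOP to date £1479.
Bill 2, £1024: deductible takes £421, £603 remains; 20% of £603 = £120.60. Traveler owes £541.60 (running OOP £2020.60).
Bill 3, £1880: deductible met; 20% of £1880 = £376. Traveler pays £376; OOP now £2396.60.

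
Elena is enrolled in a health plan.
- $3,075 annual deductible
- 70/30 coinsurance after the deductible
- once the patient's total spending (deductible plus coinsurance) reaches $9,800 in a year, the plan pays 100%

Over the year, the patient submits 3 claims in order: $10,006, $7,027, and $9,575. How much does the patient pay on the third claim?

Bill 1, $10,006: $3,075 finishes the deductible; $6,931 goes to coinsurance; coinsurance $6,931 × 30% = $2,079.30. Patient owes $5,154.30 (running OOP $5,154.30).
Bill 2, $7,027: 30% coinsurance on $7,027 = $2,108.10. Patient pays $2,108.10; OOP now $7,262.40.
Bill 3, $9,575: 30% coinsurance on $9,575 = $2,872.50. Adding that to $7,262.40 gives $10,134.90, past the $9,800 cap; patient pays only $9,800 − $7,262.40 = $2,537.60.

$2,537.60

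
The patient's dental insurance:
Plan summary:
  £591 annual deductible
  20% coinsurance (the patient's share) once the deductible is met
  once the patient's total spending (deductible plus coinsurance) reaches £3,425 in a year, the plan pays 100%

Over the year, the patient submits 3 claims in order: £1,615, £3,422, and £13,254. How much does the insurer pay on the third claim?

£11,309.20

Claim 1 (£1,615): £591 to deductible, leaving £1,024; 20% of £1,024 = £204.80. Patient pays £795.80; OOP now £795.80. Plan pays £1,615 − £795.80 = £819.20.
Claim 2 (£3,422): 20% coinsurance on £3,422 = £684.40. Patient pays £684.40; OOP now £1,480.20. Insurer: £3,422 − £684.40 = £2,737.60.
Claim 3 (£13,254): deductible met; 20% of £13,254 = £2,650.80. OOP would hit £4,131 > £3,425, so the cap limits the patient to £3,425 − £1,480.20 = £1,944.80. Insurer: £13,254 − £1,944.80 = £11,309.20.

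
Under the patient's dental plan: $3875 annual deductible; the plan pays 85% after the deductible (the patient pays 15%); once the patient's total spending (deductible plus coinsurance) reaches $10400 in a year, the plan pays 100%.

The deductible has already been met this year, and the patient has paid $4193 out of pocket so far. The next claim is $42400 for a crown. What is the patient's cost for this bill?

With the deductible met, the entire $42400 is subject to coinsurance.
Coinsurance: $42400 × 15% = $6360.
Year-to-date out-of-pocket would reach $4193 + $6360 = $10553, above the $10400 maximum, so the patient pays only $10400 − $4193 = $6207.

$6207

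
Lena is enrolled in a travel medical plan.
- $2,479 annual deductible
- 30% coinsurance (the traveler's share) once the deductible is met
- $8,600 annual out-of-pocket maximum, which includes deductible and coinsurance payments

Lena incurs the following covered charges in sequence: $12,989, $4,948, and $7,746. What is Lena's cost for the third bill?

$1,483.60

Claim 1 — $12,989: $2,479 to deductible, leaving $10,510; coinsurance $10,510 × 30% = $3,153. Traveler owes $5,632 (running OOP $5,632).
Claim 2 — $4,948: 30% coinsurance on $4,948 = $1,484.40. Traveler pays $1,484.40; OOP now $7,116.40.
Claim 3 — $7,746: deductible already satisfied, so traveler's share is 30% × $7,746 = $2,323.80. Adding that to $7,116.40 gives $9,440.20, past the $8,600 cap; traveler pays only $8,600 − $7,116.40 = $1,483.60.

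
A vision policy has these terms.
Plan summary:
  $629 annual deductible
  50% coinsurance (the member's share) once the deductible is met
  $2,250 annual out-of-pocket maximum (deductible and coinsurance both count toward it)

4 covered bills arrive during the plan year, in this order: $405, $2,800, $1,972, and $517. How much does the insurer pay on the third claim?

$1,639

#1 ($405): entire amount goes to the deductible. Member owes $405 (running OOP $405). Plan pays $405 − $405 = $0.
#2 ($2,800): deductible takes $224, $2,576 remains; member's 50% is $1,288. Member owes $1,512 (running OOP $1,917). Insurer: $2,800 − $1,512 = $1,288.
#3 ($1,972): 50% coinsurance on $1,972 = $986. That would push OOP to $2,903, over the $2,250 cap, so member pays $2,250 − $1,917 = $333. Insurer: $1,972 − $333 = $1,639.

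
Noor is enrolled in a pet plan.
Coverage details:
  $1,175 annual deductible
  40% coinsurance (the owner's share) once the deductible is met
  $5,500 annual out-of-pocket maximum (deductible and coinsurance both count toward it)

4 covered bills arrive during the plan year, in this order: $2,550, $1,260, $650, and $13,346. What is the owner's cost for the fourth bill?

Claim 1 ($2,550): $1,175 to deductible, leaving $1,375; coinsurance $1,375 × 40% = $550. Owner pays $1,725; OOP now $1,725.
Claim 2 ($1,260): deductible already satisfied, so owner's share is 40% × $1,260 = $504. Owner owes $504 (running OOP $2,229).
Claim 3 ($650): 40% coinsurance on $650 = $260. Owner pays $260; OOP now $2,489.
Claim 4 ($13,346): 40% coinsurance on $13,346 = $5,338.40. OOP would hit $7,827.40 > $5,500, so the cap limits the owner to $5,500 − $2,489 = $3,011.

$3,011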